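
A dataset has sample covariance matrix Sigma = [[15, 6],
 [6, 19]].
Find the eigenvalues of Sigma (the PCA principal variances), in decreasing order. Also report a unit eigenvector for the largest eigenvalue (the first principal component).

Step 1 — characteristic polynomial of 2×2 Sigma:
  det(Sigma - λI) = λ² - trace · λ + det = 0.
  trace = 15 + 19 = 34, det = 15·19 - (6)² = 249.
Step 2 — discriminant:
  Δ = trace² - 4·det = 1156 - 996 = 160.
Step 3 — eigenvalues:
  λ = (trace ± √Δ)/2 = (34 ± 12.6491)/2,
  λ_1 = 23.3246,  λ_2 = 10.6754.

Step 4 — unit eigenvector for λ_1: solve (Sigma - λ_1 I)v = 0. First row:
  (15 - 23.3246)·v_x + (6)·v_y = 0, i.e. (-8.3246)·v_x + (6)·v_y = 0,
  so v ∝ (b, λ_1 - a) = (6, 8.3246) = u.
  ||u|| = √((6)² + (8.3246)²) = √(105.2982) ≈ 10.2615,
  v_1 = u/||u|| ≈ (0.5847, 0.8112) (||v_1|| = 1).

λ_1 = 23.3246,  λ_2 = 10.6754;  v_1 ≈ (0.5847, 0.8112)


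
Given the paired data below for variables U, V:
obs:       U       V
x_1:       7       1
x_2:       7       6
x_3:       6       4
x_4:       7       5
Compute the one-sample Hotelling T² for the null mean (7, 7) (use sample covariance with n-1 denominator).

Step 1 — sample mean vector:
  mean(U) = (7 + 7 + 6 + 7) / 4 = 27/4 = 6.75
  mean(V) = (1 + 6 + 4 + 5) / 4 = 16/4 = 4
  x̄ = (6.75, 4),  deviation x̄ - mu_0 = (6.75, 4) - (7, 7) = (-0.25, -3).

Step 2 — sample covariance matrix, S[i,j] = (1/(n-1)) · Σ_k (x_{k,i} - mean_i) · (x_{k,j} - mean_j), divisor n-1 = 3:
  S[U,U] = ((0.25)·(0.25) + (0.25)·(0.25) + (-0.75)·(-0.75) + (0.25)·(0.25)) / 3 = 0.75/3 = 0.25
  S[U,V] = ((0.25)·(-3) + (0.25)·(2) + (-0.75)·(0) + (0.25)·(1)) / 3 = 0/3 = 0
  S[V,V] = ((-3)·(-3) + (2)·(2) + (0)·(0) + (1)·(1)) / 3 = 14/3 = 4.6667
  S = [[0.25, 0],
 [0, 4.6667]].

Step 3 — invert S. det(S) = 0.25·4.6667 - (0)² = 1.1667.
  S^{-1} = (1/det) · [[d, -b], [-b, a]] = [[4, 0],
 [0, 0.2143]].

Step 4 — quadratic form (x̄ - mu_0)^T · S^{-1} · (x̄ - mu_0):
  S^{-1} · (x̄ - mu_0) = (-1, -0.6429),
  (x̄ - mu_0)^T · [...] = (-0.25)·(-1) + (-3)·(-0.6429) = 2.1786.

Step 5 — scale by n: T² = 4 · 2.1786 = 8.7143.

T² ≈ 8.7143


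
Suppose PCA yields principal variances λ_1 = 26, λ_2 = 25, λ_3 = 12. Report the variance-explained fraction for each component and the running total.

Step 1 — total variance = trace(Sigma) = Σ λ_i = 26 + 25 + 12 = 63.

Step 2 — fraction explained by component i = λ_i / Σ λ:
  PC1: 26/63 = 0.4127
  PC2: 25/63 = 0.3968
  PC3: 12/63 = 0.1905

Step 3 — cumulative fraction after k components = (λ_1 + ... + λ_k) / Σ λ:
  k = 1: 26/63 = 0.4127
  k = 2: (26 + 25)/63 = 51/63 = 0.8095
  k = 3: (26 + 25 + 12)/63 = 63/63 = 1

Summary (fraction, with percent):

explained: PC1 0.4127 (41.27%), PC2 0.3968 (39.68%), PC3 0.1905 (19.05%);  cumulative: 0.4127, 0.8095, 1


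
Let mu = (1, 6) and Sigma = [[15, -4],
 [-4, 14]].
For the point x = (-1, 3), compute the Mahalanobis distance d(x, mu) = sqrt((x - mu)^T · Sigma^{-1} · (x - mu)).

Step 1 — centre the observation: (x - mu) = (-2, -3).

Step 2 — invert Sigma. det(Sigma) = 15·14 - (-4)² = 194.
  Sigma^{-1} = (1/det) · [[d, -b], [-b, a]] = [[0.0722, 0.0206],
 [0.0206, 0.0773]].

Step 3 — form the quadratic (x - mu)^T · Sigma^{-1} · (x - mu):
  Sigma^{-1} · (x - mu) = (-0.2062, -0.2732).
  (x - mu)^T · [Sigma^{-1} · (x - mu)] = (-2)·(-0.2062) + (-3)·(-0.2732) = 1.232.

Step 4 — take square root: d = √(1.232) ≈ 1.1099.

d(x, mu) = √(1.232) ≈ 1.1099


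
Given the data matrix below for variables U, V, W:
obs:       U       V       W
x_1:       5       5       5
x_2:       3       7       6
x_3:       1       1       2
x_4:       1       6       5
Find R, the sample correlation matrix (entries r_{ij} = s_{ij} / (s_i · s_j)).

Step 1 — column means:
  mean(U) = (5 + 3 + 1 + 1) / 4 = 10/4 = 2.5
  mean(V) = (5 + 7 + 1 + 6) / 4 = 19/4 = 4.75
  mean(W) = (5 + 6 + 2 + 5) / 4 = 18/4 = 4.5

Step 2 — sample variances and covariances s[i,j] = (1/(n-1)) · Σ_k (x_{k,i} - mean_i) · (x_{k,j} - mean_j), with n-1 = 3:
  s[U,U] = ((2.5)·(2.5) + (0.5)·(0.5) + (-1.5)·(-1.5) + (-1.5)·(-1.5)) / 3 = 11/3 = 3.6667
  s[U,V] = ((2.5)·(0.25) + (0.5)·(2.25) + (-1.5)·(-3.75) + (-1.5)·(1.25)) / 3 = 5.5/3 = 1.8333
  s[U,W] = ((2.5)·(0.5) + (0.5)·(1.5) + (-1.5)·(-2.5) + (-1.5)·(0.5)) / 3 = 5/3 = 1.6667
  s[V,V] = ((0.25)·(0.25) + (2.25)·(2.25) + (-3.75)·(-3.75) + (1.25)·(1.25)) / 3 = 20.75/3 = 6.9167
  s[V,W] = ((0.25)·(0.5) + (2.25)·(1.5) + (-3.75)·(-2.5) + (1.25)·(0.5)) / 3 = 13.5/3 = 4.5
  s[W,W] = ((0.5)·(0.5) + (1.5)·(1.5) + (-2.5)·(-2.5) + (0.5)·(0.5)) / 3 = 9/3 = 3
  Sample standard deviations s_i = √(s[i,i]):
  s(U) = √(3.6667) = 1.9149
  s(V) = √(6.9167) = 2.63
  s(W) = √(3) = 1.7321

Step 3 — r_{ij} = s_{ij} / (s_i · s_j):
  r[U,U] = 1 (diagonal).
  r[U,V] = 1.8333 / (1.9149 · 2.63) = 1.8333 / 5.036 = 0.364
  r[U,W] = 1.6667 / (1.9149 · 1.7321) = 1.6667 / 3.3166 = 0.5025
  r[V,V] = 1 (diagonal).
  r[V,W] = 4.5 / (2.63 · 1.7321) = 4.5 / 4.5552 = 0.9879
  r[W,W] = 1 (diagonal).

R is symmetric with unit diagonal. Assembling:

R = [[1, 0.364, 0.5025],
 [0.364, 1, 0.9879],
 [0.5025, 0.9879, 1]]


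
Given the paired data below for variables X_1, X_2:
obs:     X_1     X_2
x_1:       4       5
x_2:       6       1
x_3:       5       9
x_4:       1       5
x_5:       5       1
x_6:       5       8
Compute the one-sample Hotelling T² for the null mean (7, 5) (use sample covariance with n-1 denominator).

Step 1 — sample mean vector:
  mean(X_1) = (4 + 6 + 5 + 1 + 5 + 5) / 6 = 26/6 = 4.3333
  mean(X_2) = (5 + 1 + 9 + 5 + 1 + 8) / 6 = 29/6 = 4.8333
  x̄ = (4.3333, 4.8333),  deviation x̄ - mu_0 = (4.3333, 4.8333) - (7, 5) = (-2.6667, -0.1667).

Step 2 — sample covariance matrix, S[i,j] = (1/(n-1)) · Σ_k (x_{k,i} - mean_i) · (x_{k,j} - mean_j), divisor n-1 = 5:
  S[X_1,X_1] = ((-0.3333)·(-0.3333) + (1.6667)·(1.6667) + (0.6667)·(0.6667) + (-3.3333)·(-3.3333) + (0.6667)·(0.6667) + (0.6667)·(0.6667)) / 5 = 15.3333/5 = 3.0667
  S[X_1,X_2] = ((-0.3333)·(0.1667) + (1.6667)·(-3.8333) + (0.6667)·(4.1667) + (-3.3333)·(0.1667) + (0.6667)·(-3.8333) + (0.6667)·(3.1667)) / 5 = -4.6667/5 = -0.9333
  S[X_2,X_2] = ((0.1667)·(0.1667) + (-3.8333)·(-3.8333) + (4.1667)·(4.1667) + (0.1667)·(0.1667) + (-3.8333)·(-3.8333) + (3.1667)·(3.1667)) / 5 = 56.8333/5 = 11.3667
  S = [[3.0667, -0.9333],
 [-0.9333, 11.3667]].

Step 3 — invert S. det(S) = 3.0667·11.3667 - (-0.9333)² = 33.9867.
  S^{-1} = (1/det) · [[d, -b], [-b, a]] = [[0.3344, 0.0275],
 [0.0275, 0.0902]].

Step 4 — quadratic form (x̄ - mu_0)^T · S^{-1} · (x̄ - mu_0):
  S^{-1} · (x̄ - mu_0) = (-0.8964, -0.0883),
  (x̄ - mu_0)^T · [...] = (-2.6667)·(-0.8964) + (-0.1667)·(-0.0883) = 2.4052.

Step 5 — scale by n: T² = 6 · 2.4052 = 14.4311.

T² ≈ 14.4311


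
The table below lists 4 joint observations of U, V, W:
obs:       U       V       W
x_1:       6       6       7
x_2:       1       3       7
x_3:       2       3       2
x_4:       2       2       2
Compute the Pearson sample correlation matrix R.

Step 1 — column means:
  mean(U) = (6 + 1 + 2 + 2) / 4 = 11/4 = 2.75
  mean(V) = (6 + 3 + 3 + 2) / 4 = 14/4 = 3.5
  mean(W) = (7 + 7 + 2 + 2) / 4 = 18/4 = 4.5

Step 2 — sample variances and covariances s[i,j] = (1/(n-1)) · Σ_k (x_{k,i} - mean_i) · (x_{k,j} - mean_j), with n-1 = 3:
  s[U,U] = ((3.25)·(3.25) + (-1.75)·(-1.75) + (-0.75)·(-0.75) + (-0.75)·(-0.75)) / 3 = 14.75/3 = 4.9167
  s[U,V] = ((3.25)·(2.5) + (-1.75)·(-0.5) + (-0.75)·(-0.5) + (-0.75)·(-1.5)) / 3 = 10.5/3 = 3.5
  s[U,W] = ((3.25)·(2.5) + (-1.75)·(2.5) + (-0.75)·(-2.5) + (-0.75)·(-2.5)) / 3 = 7.5/3 = 2.5
  s[V,V] = ((2.5)·(2.5) + (-0.5)·(-0.5) + (-0.5)·(-0.5) + (-1.5)·(-1.5)) / 3 = 9/3 = 3
  s[V,W] = ((2.5)·(2.5) + (-0.5)·(2.5) + (-0.5)·(-2.5) + (-1.5)·(-2.5)) / 3 = 10/3 = 3.3333
  s[W,W] = ((2.5)·(2.5) + (2.5)·(2.5) + (-2.5)·(-2.5) + (-2.5)·(-2.5)) / 3 = 25/3 = 8.3333
  Sample standard deviations s_i = √(s[i,i]):
  s(U) = √(4.9167) = 2.2174
  s(V) = √(3) = 1.7321
  s(W) = √(8.3333) = 2.8868

Step 3 — r_{ij} = s_{ij} / (s_i · s_j):
  r[U,U] = 1 (diagonal).
  r[U,V] = 3.5 / (2.2174 · 1.7321) = 3.5 / 3.8406 = 0.9113
  r[U,W] = 2.5 / (2.2174 · 2.8868) = 2.5 / 6.401 = 0.3906
  r[V,V] = 1 (diagonal).
  r[V,W] = 3.3333 / (1.7321 · 2.8868) = 3.3333 / 5 = 0.6667
  r[W,W] = 1 (diagonal).

R is symmetric with unit diagonal. Assembling:

R = [[1, 0.9113, 0.3906],
 [0.9113, 1, 0.6667],
 [0.3906, 0.6667, 1]]


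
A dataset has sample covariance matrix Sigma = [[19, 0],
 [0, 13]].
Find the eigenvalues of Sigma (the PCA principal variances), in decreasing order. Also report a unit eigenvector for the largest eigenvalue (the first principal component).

Step 1 — characteristic polynomial of 2×2 Sigma:
  det(Sigma - λI) = λ² - trace · λ + det = 0.
  trace = 19 + 13 = 32, det = 19·13 - (0)² = 247.
Step 2 — discriminant:
  Δ = trace² - 4·det = 1024 - 988 = 36.
Step 3 — eigenvalues:
  λ = (trace ± √Δ)/2 = (32 ± 6)/2,
  λ_1 = 19,  λ_2 = 13.

Step 4 — unit eigenvector for λ_1: Sigma is diagonal, so its eigenvectors are the coordinate axes. λ_1 = 19 is the diagonal entry on the first coordinate axis, hence
  v_1 = (1, 0) (||v_1|| = 1).

λ_1 = 19,  λ_2 = 13;  v_1 ≈ (1, 0)


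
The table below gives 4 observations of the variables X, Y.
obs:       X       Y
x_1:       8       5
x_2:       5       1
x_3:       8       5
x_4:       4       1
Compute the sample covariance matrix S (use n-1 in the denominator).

Step 1 — column means:
  mean(X) = (8 + 5 + 8 + 4) / 4 = 25/4 = 6.25
  mean(Y) = (5 + 1 + 5 + 1) / 4 = 12/4 = 3

Step 2 — sample covariance S[i,j] = (1/(n-1)) · Σ_k (x_{k,i} - mean_i) · (x_{k,j} - mean_j), with n-1 = 3.
  S[X,X] = ((1.75)·(1.75) + (-1.25)·(-1.25) + (1.75)·(1.75) + (-2.25)·(-2.25)) / 3 = 12.75/3 = 4.25
  S[X,Y] = ((1.75)·(2) + (-1.25)·(-2) + (1.75)·(2) + (-2.25)·(-2)) / 3 = 14/3 = 4.6667
  S[Y,Y] = ((2)·(2) + (-2)·(-2) + (2)·(2) + (-2)·(-2)) / 3 = 16/3 = 5.3333

S is symmetric (S[j,i] = S[i,j]). Assembling:

S = [[4.25, 4.6667],
 [4.6667, 5.3333]]


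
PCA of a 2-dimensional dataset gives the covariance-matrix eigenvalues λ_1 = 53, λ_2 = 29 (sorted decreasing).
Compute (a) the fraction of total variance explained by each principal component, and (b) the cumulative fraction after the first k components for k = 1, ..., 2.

Step 1 — total variance = trace(Sigma) = Σ λ_i = 53 + 29 = 82.

Step 2 — fraction explained by component i = λ_i / Σ λ:
  PC1: 53/82 = 0.6463
  PC2: 29/82 = 0.3537

Step 3 — cumulative fraction after k components = (λ_1 + ... + λ_k) / Σ λ:
  k = 1: 53/82 = 0.6463
  k = 2: (53 + 29)/82 = 82/82 = 1

Summary (fraction, with percent):

explained: PC1 0.6463 (64.63%), PC2 0.3537 (35.37%);  cumulative: 0.6463, 1


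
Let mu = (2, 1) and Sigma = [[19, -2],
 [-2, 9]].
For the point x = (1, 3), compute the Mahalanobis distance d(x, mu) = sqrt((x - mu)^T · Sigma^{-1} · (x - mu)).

Step 1 — centre the observation: (x - mu) = (-1, 2).

Step 2 — invert Sigma. det(Sigma) = 19·9 - (-2)² = 167.
  Sigma^{-1} = (1/det) · [[d, -b], [-b, a]] = [[0.0539, 0.012],
 [0.012, 0.1138]].

Step 3 — form the quadratic (x - mu)^T · Sigma^{-1} · (x - mu):
  Sigma^{-1} · (x - mu) = (-0.0299, 0.2156).
  (x - mu)^T · [Sigma^{-1} · (x - mu)] = (-1)·(-0.0299) + (2)·(0.2156) = 0.4611.

Step 4 — take square root: d = √(0.4611) ≈ 0.679.

d(x, mu) = √(0.4611) ≈ 0.679


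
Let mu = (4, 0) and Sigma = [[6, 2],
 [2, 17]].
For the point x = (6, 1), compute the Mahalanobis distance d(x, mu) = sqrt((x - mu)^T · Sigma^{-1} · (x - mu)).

Step 1 — centre the observation: (x - mu) = (2, 1).

Step 2 — invert Sigma. det(Sigma) = 6·17 - (2)² = 98.
  Sigma^{-1} = (1/det) · [[d, -b], [-b, a]] = [[0.1735, -0.0204],
 [-0.0204, 0.0612]].

Step 3 — form the quadratic (x - mu)^T · Sigma^{-1} · (x - mu):
  Sigma^{-1} · (x - mu) = (0.3265, 0.0204).
  (x - mu)^T · [Sigma^{-1} · (x - mu)] = (2)·(0.3265) + (1)·(0.0204) = 0.6735.

Step 4 — take square root: d = √(0.6735) ≈ 0.8207.

d(x, mu) = √(0.6735) ≈ 0.8207


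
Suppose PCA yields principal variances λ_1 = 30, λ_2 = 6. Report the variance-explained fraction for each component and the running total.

Step 1 — total variance = trace(Sigma) = Σ λ_i = 30 + 6 = 36.

Step 2 — fraction explained by component i = λ_i / Σ λ:
  PC1: 30/36 = 0.8333
  PC2: 6/36 = 0.1667

Step 3 — cumulative fraction after k components = (λ_1 + ... + λ_k) / Σ λ:
  k = 1: 30/36 = 0.8333
  k = 2: (30 + 6)/36 = 36/36 = 1

Summary (fraction, with percent):

explained: PC1 0.8333 (83.33%), PC2 0.1667 (16.67%);  cumulative: 0.8333, 1


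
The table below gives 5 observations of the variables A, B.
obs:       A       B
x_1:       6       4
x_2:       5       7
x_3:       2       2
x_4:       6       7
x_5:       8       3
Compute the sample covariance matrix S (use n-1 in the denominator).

Step 1 — column means:
  mean(A) = (6 + 5 + 2 + 6 + 8) / 5 = 27/5 = 5.4
  mean(B) = (4 + 7 + 2 + 7 + 3) / 5 = 23/5 = 4.6

Step 2 — sample covariance S[i,j] = (1/(n-1)) · Σ_k (x_{k,i} - mean_i) · (x_{k,j} - mean_j), with n-1 = 4.
  S[A,A] = ((0.6)·(0.6) + (-0.4)·(-0.4) + (-3.4)·(-3.4) + (0.6)·(0.6) + (2.6)·(2.6)) / 4 = 19.2/4 = 4.8
  S[A,B] = ((0.6)·(-0.6) + (-0.4)·(2.4) + (-3.4)·(-2.6) + (0.6)·(2.4) + (2.6)·(-1.6)) / 4 = 4.8/4 = 1.2
  S[B,B] = ((-0.6)·(-0.6) + (2.4)·(2.4) + (-2.6)·(-2.6) + (2.4)·(2.4) + (-1.6)·(-1.6)) / 4 = 21.2/4 = 5.3

S is symmetric (S[j,i] = S[i,j]). Assembling:

S = [[4.8, 1.2],
 [1.2, 5.3]]


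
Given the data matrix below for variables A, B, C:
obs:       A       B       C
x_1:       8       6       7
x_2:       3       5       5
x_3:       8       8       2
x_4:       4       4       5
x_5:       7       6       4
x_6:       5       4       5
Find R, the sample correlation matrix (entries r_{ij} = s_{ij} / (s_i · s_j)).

Step 1 — column means:
  mean(A) = (8 + 3 + 8 + 4 + 7 + 5) / 6 = 35/6 = 5.8333
  mean(B) = (6 + 5 + 8 + 4 + 6 + 4) / 6 = 33/6 = 5.5
  mean(C) = (7 + 5 + 2 + 5 + 4 + 5) / 6 = 28/6 = 4.6667

Step 2 — sample variances and covariances s[i,j] = (1/(n-1)) · Σ_k (x_{k,i} - mean_i) · (x_{k,j} - mean_j), with n-1 = 5:
  s[A,A] = ((2.1667)·(2.1667) + (-2.8333)·(-2.8333) + (2.1667)·(2.1667) + (-1.8333)·(-1.8333) + (1.1667)·(1.1667) + (-0.8333)·(-0.8333)) / 5 = 22.8333/5 = 4.5667
  s[A,B] = ((2.1667)·(0.5) + (-2.8333)·(-0.5) + (2.1667)·(2.5) + (-1.8333)·(-1.5) + (1.1667)·(0.5) + (-0.8333)·(-1.5)) / 5 = 12.5/5 = 2.5
  s[A,C] = ((2.1667)·(2.3333) + (-2.8333)·(0.3333) + (2.1667)·(-2.6667) + (-1.8333)·(0.3333) + (1.1667)·(-0.6667) + (-0.8333)·(0.3333)) / 5 = -3.3333/5 = -0.6667
  s[B,B] = ((0.5)·(0.5) + (-0.5)·(-0.5) + (2.5)·(2.5) + (-1.5)·(-1.5) + (0.5)·(0.5) + (-1.5)·(-1.5)) / 5 = 11.5/5 = 2.3
  s[B,C] = ((0.5)·(2.3333) + (-0.5)·(0.3333) + (2.5)·(-2.6667) + (-1.5)·(0.3333) + (0.5)·(-0.6667) + (-1.5)·(0.3333)) / 5 = -7/5 = -1.4
  s[C,C] = ((2.3333)·(2.3333) + (0.3333)·(0.3333) + (-2.6667)·(-2.6667) + (0.3333)·(0.3333) + (-0.6667)·(-0.6667) + (0.3333)·(0.3333)) / 5 = 13.3333/5 = 2.6667
  Sample standard deviations s_i = √(s[i,i]):
  s(A) = √(4.5667) = 2.137
  s(B) = √(2.3) = 1.5166
  s(C) = √(2.6667) = 1.633

Step 3 — r_{ij} = s_{ij} / (s_i · s_j):
  r[A,A] = 1 (diagonal).
  r[A,B] = 2.5 / (2.137 · 1.5166) = 2.5 / 3.2409 = 0.7714
  r[A,C] = -0.6667 / (2.137 · 1.633) = -0.6667 / 3.4897 = -0.191
  r[B,B] = 1 (diagonal).
  r[B,C] = -1.4 / (1.5166 · 1.633) = -1.4 / 2.4766 = -0.5653
  r[C,C] = 1 (diagonal).

R is symmetric with unit diagonal. Assembling:

R = [[1, 0.7714, -0.191],
 [0.7714, 1, -0.5653],
 [-0.191, -0.5653, 1]]


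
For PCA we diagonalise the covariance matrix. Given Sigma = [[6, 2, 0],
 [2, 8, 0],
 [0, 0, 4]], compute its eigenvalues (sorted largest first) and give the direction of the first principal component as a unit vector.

Step 1 — characteristic polynomial p(λ) = det(λI - Sigma) = λ³ - tr·λ² + c_1·λ - det, where tr = trace, c_1 = sum of the principal 2×2 minors, det = det(Sigma):
  tr = 6 + 8 + 4 = 18,
  c_1 = (6·8 - (2)²) + (6·4 - (0)²) + (8·4 - (0)²) = 44 + 24 + 32 = 100,
  det = 6·(8·4 - (0)²) - (2)·((2)·4 - (0)·(0)) + (0)·((2)·(0) - 8·(0)) = 6·(32) - (2)·(8) + (0)·(0) = 176.
  So p(λ) = λ³ - 18λ² + 100λ - 176.
Step 2 — look for an integer root (rational root theorem: any rational root is an integer divisor of 176). Testing λ = 4:
  p(4) = 64 - 288 + 400 - 176 = 0  ✓
  Dividing out (λ - 4): p(λ) = (λ - 4)(λ² - 14λ + 44).
Step 3 — remaining eigenvalues from the quadratic λ² - 14λ + 44 = 0:
  Δ = 14² - 4·44 = 196 - 176 = 20,  λ = (14 ± √20)/2 = (14 ± 4.4721)/2 ≈ 9.2361 or 4.7639.
  Sorted: λ_1 = 9.2361,  λ_2 = 4.7639,  λ_3 = 4  (check: sum = 18 = tr ✓).

Step 4 — unit eigenvector for λ_1 ≈ 9.2361: v spans the null space of (Sigma - λ_1 I), whose rows are
  r_1 = (-3.2361, 2, 0),  r_2 = (2, -1.2361, 0),  r_3 = (0, 0, -5.2361).
  v is orthogonal to every row, so take v ∝ r_1 × r_3 = ((2)·(-5.2361) - (0)·(0), (0)·(0) - (-3.2361)·(-5.2361), (-3.2361)·(0) - (2)·(0)) ≈ (-10.4721, -16.9443, 0).
  Rescale (multiply by -1 so the first nonzero entry is positive): u = (10.4721, 16.9443, 0).
  ||u|| = √((10.4721)² + (16.9443)² + (0)²) = √(396.774) ≈ 19.9192,  v_1 = u/||u|| ≈ (0.5257, 0.8507, 0) (||v_1|| = 1).

λ_1 = 9.2361,  λ_2 = 4.7639,  λ_3 = 4;  v_1 ≈ (0.5257, 0.8507, 0)


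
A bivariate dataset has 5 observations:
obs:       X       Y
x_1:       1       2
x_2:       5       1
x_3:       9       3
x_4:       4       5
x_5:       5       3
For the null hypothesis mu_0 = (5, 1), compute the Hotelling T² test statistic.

Step 1 — sample mean vector:
  mean(X) = (1 + 5 + 9 + 4 + 5) / 5 = 24/5 = 4.8
  mean(Y) = (2 + 1 + 3 + 5 + 3) / 5 = 14/5 = 2.8
  x̄ = (4.8, 2.8),  deviation x̄ - mu_0 = (4.8, 2.8) - (5, 1) = (-0.2, 1.8).

Step 2 — sample covariance matrix, S[i,j] = (1/(n-1)) · Σ_k (x_{k,i} - mean_i) · (x_{k,j} - mean_j), divisor n-1 = 4:
  S[X,X] = ((-3.8)·(-3.8) + (0.2)·(0.2) + (4.2)·(4.2) + (-0.8)·(-0.8) + (0.2)·(0.2)) / 4 = 32.8/4 = 8.2
  S[X,Y] = ((-3.8)·(-0.8) + (0.2)·(-1.8) + (4.2)·(0.2) + (-0.8)·(2.2) + (0.2)·(0.2)) / 4 = 1.8/4 = 0.45
  S[Y,Y] = ((-0.8)·(-0.8) + (-1.8)·(-1.8) + (0.2)·(0.2) + (2.2)·(2.2) + (0.2)·(0.2)) / 4 = 8.8/4 = 2.2
  S = [[8.2, 0.45],
 [0.45, 2.2]].

Step 3 — invert S. det(S) = 8.2·2.2 - (0.45)² = 17.8375.
  S^{-1} = (1/det) · [[d, -b], [-b, a]] = [[0.1233, -0.0252],
 [-0.0252, 0.4597]].

Step 4 — quadratic form (x̄ - mu_0)^T · S^{-1} · (x̄ - mu_0):
  S^{-1} · (x̄ - mu_0) = (-0.0701, 0.8325),
  (x̄ - mu_0)^T · [...] = (-0.2)·(-0.0701) + (1.8)·(0.8325) = 1.5125.

Step 5 — scale by n: T² = 5 · 1.5125 = 7.5627.

T² ≈ 7.5627


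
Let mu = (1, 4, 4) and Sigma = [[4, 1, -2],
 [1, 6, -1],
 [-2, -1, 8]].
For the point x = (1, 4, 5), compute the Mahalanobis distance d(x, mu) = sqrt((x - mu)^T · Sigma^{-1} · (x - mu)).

Step 1 — centre the observation: (x - mu) = (0, 0, 1).

Step 2 — invert Sigma (cofactor / det for 3×3, or solve directly):
  Sigma^{-1} = [[0.2938, -0.0375, 0.0688],
 [-0.0375, 0.175, 0.0125],
 [0.0688, 0.0125, 0.1438]].

Step 3 — form the quadratic (x - mu)^T · Sigma^{-1} · (x - mu):
  Sigma^{-1} · (x - mu) = (0.0688, 0.0125, 0.1438).
  (x - mu)^T · [Sigma^{-1} · (x - mu)] = (0)·(0.0688) + (0)·(0.0125) + (1)·(0.1438) = 0.1438.

Step 4 — take square root: d = √(0.1438) ≈ 0.3791.

d(x, mu) = √(0.1438) ≈ 0.3791


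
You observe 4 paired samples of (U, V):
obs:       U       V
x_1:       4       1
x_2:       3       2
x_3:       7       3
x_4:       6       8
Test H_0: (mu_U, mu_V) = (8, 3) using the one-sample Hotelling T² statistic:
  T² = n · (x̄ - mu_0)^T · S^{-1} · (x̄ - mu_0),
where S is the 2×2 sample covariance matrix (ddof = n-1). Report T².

Step 1 — sample mean vector:
  mean(U) = (4 + 3 + 7 + 6) / 4 = 20/4 = 5
  mean(V) = (1 + 2 + 3 + 8) / 4 = 14/4 = 3.5
  x̄ = (5, 3.5),  deviation x̄ - mu_0 = (5, 3.5) - (8, 3) = (-3, 0.5).

Step 2 — sample covariance matrix, S[i,j] = (1/(n-1)) · Σ_k (x_{k,i} - mean_i) · (x_{k,j} - mean_j), divisor n-1 = 3:
  S[U,U] = ((-1)·(-1) + (-2)·(-2) + (2)·(2) + (1)·(1)) / 3 = 10/3 = 3.3333
  S[U,V] = ((-1)·(-2.5) + (-2)·(-1.5) + (2)·(-0.5) + (1)·(4.5)) / 3 = 9/3 = 3
  S[V,V] = ((-2.5)·(-2.5) + (-1.5)·(-1.5) + (-0.5)·(-0.5) + (4.5)·(4.5)) / 3 = 29/3 = 9.6667
  S = [[3.3333, 3],
 [3, 9.6667]].

Step 3 — invert S. det(S) = 3.3333·9.6667 - (3)² = 23.2222.
  S^{-1} = (1/det) · [[d, -b], [-b, a]] = [[0.4163, -0.1292],
 [-0.1292, 0.1435]].

Step 4 — quadratic form (x̄ - mu_0)^T · S^{-1} · (x̄ - mu_0):
  S^{-1} · (x̄ - mu_0) = (-1.3134, 0.4593),
  (x̄ - mu_0)^T · [...] = (-3)·(-1.3134) + (0.5)·(0.4593) = 4.1699.

Step 5 — scale by n: T² = 4 · 4.1699 = 16.6794.

T² ≈ 16.6794


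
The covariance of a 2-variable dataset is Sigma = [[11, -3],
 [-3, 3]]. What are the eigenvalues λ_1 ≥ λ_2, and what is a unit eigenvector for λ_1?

Step 1 — characteristic polynomial of 2×2 Sigma:
  det(Sigma - λI) = λ² - trace · λ + det = 0.
  trace = 11 + 3 = 14, det = 11·3 - (-3)² = 24.
Step 2 — discriminant:
  Δ = trace² - 4·det = 196 - 96 = 100.
Step 3 — eigenvalues:
  λ = (trace ± √Δ)/2 = (14 ± 10)/2,
  λ_1 = 12,  λ_2 = 2.

Step 4 — unit eigenvector for λ_1: solve (Sigma - λ_1 I)v = 0. First row:
  (11 - 12)·v_x + (-3)·v_y = 0, i.e. (-1)·v_x + (-3)·v_y = 0,
  so v ∝ (b, λ_1 - a) = (-3, 1); multiply by -1 so the first entry is positive: u = (3, -1).
  ||u|| = √((3)² + (-1)²) = √(10) ≈ 3.1623,
  v_1 = u/||u|| ≈ (0.9487, -0.3162) (||v_1|| = 1).

λ_1 = 12,  λ_2 = 2;  v_1 ≈ (0.9487, -0.3162)


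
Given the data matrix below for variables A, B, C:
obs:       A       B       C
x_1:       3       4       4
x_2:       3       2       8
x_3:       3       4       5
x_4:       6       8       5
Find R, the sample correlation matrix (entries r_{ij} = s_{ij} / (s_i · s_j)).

Step 1 — column means:
  mean(A) = (3 + 3 + 3 + 6) / 4 = 15/4 = 3.75
  mean(B) = (4 + 2 + 4 + 8) / 4 = 18/4 = 4.5
  mean(C) = (4 + 8 + 5 + 5) / 4 = 22/4 = 5.5

Step 2 — sample variances and covariances s[i,j] = (1/(n-1)) · Σ_k (x_{k,i} - mean_i) · (x_{k,j} - mean_j), with n-1 = 3:
  s[A,A] = ((-0.75)·(-0.75) + (-0.75)·(-0.75) + (-0.75)·(-0.75) + (2.25)·(2.25)) / 3 = 6.75/3 = 2.25
  s[A,B] = ((-0.75)·(-0.5) + (-0.75)·(-2.5) + (-0.75)·(-0.5) + (2.25)·(3.5)) / 3 = 10.5/3 = 3.5
  s[A,C] = ((-0.75)·(-1.5) + (-0.75)·(2.5) + (-0.75)·(-0.5) + (2.25)·(-0.5)) / 3 = -1.5/3 = -0.5
  s[B,B] = ((-0.5)·(-0.5) + (-2.5)·(-2.5) + (-0.5)·(-0.5) + (3.5)·(3.5)) / 3 = 19/3 = 6.3333
  s[B,C] = ((-0.5)·(-1.5) + (-2.5)·(2.5) + (-0.5)·(-0.5) + (3.5)·(-0.5)) / 3 = -7/3 = -2.3333
  s[C,C] = ((-1.5)·(-1.5) + (2.5)·(2.5) + (-0.5)·(-0.5) + (-0.5)·(-0.5)) / 3 = 9/3 = 3
  Sample standard deviations s_i = √(s[i,i]):
  s(A) = √(2.25) = 1.5
  s(B) = √(6.3333) = 2.5166
  s(C) = √(3) = 1.7321

Step 3 — r_{ij} = s_{ij} / (s_i · s_j):
  r[A,A] = 1 (diagonal).
  r[A,B] = 3.5 / (1.5 · 2.5166) = 3.5 / 3.7749 = 0.9272
  r[A,C] = -0.5 / (1.5 · 1.7321) = -0.5 / 2.5981 = -0.1925
  r[B,B] = 1 (diagonal).
  r[B,C] = -2.3333 / (2.5166 · 1.7321) = -2.3333 / 4.3589 = -0.5353
  r[C,C] = 1 (diagonal).

R is symmetric with unit diagonal. Assembling:

R = [[1, 0.9272, -0.1925],
 [0.9272, 1, -0.5353],
 [-0.1925, -0.5353, 1]]


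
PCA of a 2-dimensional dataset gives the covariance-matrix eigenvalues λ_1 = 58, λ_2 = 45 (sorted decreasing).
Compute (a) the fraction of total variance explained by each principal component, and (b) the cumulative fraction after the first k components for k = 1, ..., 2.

Step 1 — total variance = trace(Sigma) = Σ λ_i = 58 + 45 = 103.

Step 2 — fraction explained by component i = λ_i / Σ λ:
  PC1: 58/103 = 0.5631
  PC2: 45/103 = 0.4369

Step 3 — cumulative fraction after k components = (λ_1 + ... + λ_k) / Σ λ:
  k = 1: 58/103 = 0.5631
  k = 2: (58 + 45)/103 = 103/103 = 1

Summary (fraction, with percent):

explained: PC1 0.5631 (56.31%), PC2 0.4369 (43.69%);  cumulative: 0.5631, 1


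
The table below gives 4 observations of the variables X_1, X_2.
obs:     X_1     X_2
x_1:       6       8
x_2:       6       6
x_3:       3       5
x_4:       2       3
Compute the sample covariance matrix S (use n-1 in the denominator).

Step 1 — column means:
  mean(X_1) = (6 + 6 + 3 + 2) / 4 = 17/4 = 4.25
  mean(X_2) = (8 + 6 + 5 + 3) / 4 = 22/4 = 5.5

Step 2 — sample covariance S[i,j] = (1/(n-1)) · Σ_k (x_{k,i} - mean_i) · (x_{k,j} - mean_j), with n-1 = 3.
  S[X_1,X_1] = ((1.75)·(1.75) + (1.75)·(1.75) + (-1.25)·(-1.25) + (-2.25)·(-2.25)) / 3 = 12.75/3 = 4.25
  S[X_1,X_2] = ((1.75)·(2.5) + (1.75)·(0.5) + (-1.25)·(-0.5) + (-2.25)·(-2.5)) / 3 = 11.5/3 = 3.8333
  S[X_2,X_2] = ((2.5)·(2.5) + (0.5)·(0.5) + (-0.5)·(-0.5) + (-2.5)·(-2.5)) / 3 = 13/3 = 4.3333

S is symmetric (S[j,i] = S[i,j]). Assembling:

S = [[4.25, 3.8333],
 [3.8333, 4.3333]]


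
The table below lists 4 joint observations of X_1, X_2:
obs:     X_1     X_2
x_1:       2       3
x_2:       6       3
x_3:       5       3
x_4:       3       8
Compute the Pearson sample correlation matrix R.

Step 1 — column means:
  mean(X_1) = (2 + 6 + 5 + 3) / 4 = 16/4 = 4
  mean(X_2) = (3 + 3 + 3 + 8) / 4 = 17/4 = 4.25

Step 2 — sample variances and covariances s[i,j] = (1/(n-1)) · Σ_k (x_{k,i} - mean_i) · (x_{k,j} - mean_j), with n-1 = 3:
  s[X_1,X_1] = ((-2)·(-2) + (2)·(2) + (1)·(1) + (-1)·(-1)) / 3 = 10/3 = 3.3333
  s[X_1,X_2] = ((-2)·(-1.25) + (2)·(-1.25) + (1)·(-1.25) + (-1)·(3.75)) / 3 = -5/3 = -1.6667
  s[X_2,X_2] = ((-1.25)·(-1.25) + (-1.25)·(-1.25) + (-1.25)·(-1.25) + (3.75)·(3.75)) / 3 = 18.75/3 = 6.25
  Sample standard deviations s_i = √(s[i,i]):
  s(X_1) = √(3.3333) = 1.8257
  s(X_2) = √(6.25) = 2.5

Step 3 — r_{ij} = s_{ij} / (s_i · s_j):
  r[X_1,X_1] = 1 (diagonal).
  r[X_1,X_2] = -1.6667 / (1.8257 · 2.5) = -1.6667 / 4.5644 = -0.3651
  r[X_2,X_2] = 1 (diagonal).

R is symmetric with unit diagonal. Assembling:

R = [[1, -0.3651],
 [-0.3651, 1]]


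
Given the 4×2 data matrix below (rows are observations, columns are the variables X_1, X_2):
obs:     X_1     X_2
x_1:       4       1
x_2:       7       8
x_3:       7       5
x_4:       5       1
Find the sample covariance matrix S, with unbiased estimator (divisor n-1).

Step 1 — column means:
  mean(X_1) = (4 + 7 + 7 + 5) / 4 = 23/4 = 5.75
  mean(X_2) = (1 + 8 + 5 + 1) / 4 = 15/4 = 3.75

Step 2 — sample covariance S[i,j] = (1/(n-1)) · Σ_k (x_{k,i} - mean_i) · (x_{k,j} - mean_j), with n-1 = 3.
  S[X_1,X_1] = ((-1.75)·(-1.75) + (1.25)·(1.25) + (1.25)·(1.25) + (-0.75)·(-0.75)) / 3 = 6.75/3 = 2.25
  S[X_1,X_2] = ((-1.75)·(-2.75) + (1.25)·(4.25) + (1.25)·(1.25) + (-0.75)·(-2.75)) / 3 = 13.75/3 = 4.5833
  S[X_2,X_2] = ((-2.75)·(-2.75) + (4.25)·(4.25) + (1.25)·(1.25) + (-2.75)·(-2.75)) / 3 = 34.75/3 = 11.5833

S is symmetric (S[j,i] = S[i,j]). Assembling:

S = [[2.25, 4.5833],
 [4.5833, 11.5833]]


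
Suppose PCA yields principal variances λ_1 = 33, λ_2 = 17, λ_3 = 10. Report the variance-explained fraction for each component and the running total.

Step 1 — total variance = trace(Sigma) = Σ λ_i = 33 + 17 + 10 = 60.

Step 2 — fraction explained by component i = λ_i / Σ λ:
  PC1: 33/60 = 0.55
  PC2: 17/60 = 0.2833
  PC3: 10/60 = 0.1667

Step 3 — cumulative fraction after k components = (λ_1 + ... + λ_k) / Σ λ:
  k = 1: 33/60 = 0.55
  k = 2: (33 + 17)/60 = 50/60 = 0.8333
  k = 3: (33 + 17 + 10)/60 = 60/60 = 1

Summary (fraction, with percent):

explained: PC1 0.55 (55%), PC2 0.2833 (28.33%), PC3 0.1667 (16.67%);  cumulative: 0.55, 0.8333, 1


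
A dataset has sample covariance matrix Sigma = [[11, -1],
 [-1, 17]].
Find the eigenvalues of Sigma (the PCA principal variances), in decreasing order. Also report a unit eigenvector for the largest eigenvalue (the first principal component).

Step 1 — characteristic polynomial of 2×2 Sigma:
  det(Sigma - λI) = λ² - trace · λ + det = 0.
  trace = 11 + 17 = 28, det = 11·17 - (-1)² = 186.
Step 2 — discriminant:
  Δ = trace² - 4·det = 784 - 744 = 40.
Step 3 — eigenvalues:
  λ = (trace ± √Δ)/2 = (28 ± 6.3246)/2,
  λ_1 = 17.1623,  λ_2 = 10.8377.

Step 4 — unit eigenvector for λ_1: solve (Sigma - λ_1 I)v = 0. First row:
  (11 - 17.1623)·v_x + (-1)·v_y = 0, i.e. (-6.1623)·v_x + (-1)·v_y = 0,
  so v ∝ (b, λ_1 - a) = (-1, 6.1623); multiply by -1 so the first entry is positive: u = (1, -6.1623).
  ||u|| = √((1)² + (-6.1623)²) = √(38.9737) ≈ 6.2429,
  v_1 = u/||u|| ≈ (0.1602, -0.9871) (||v_1|| = 1).

λ_1 = 17.1623,  λ_2 = 10.8377;  v_1 ≈ (0.1602, -0.9871)


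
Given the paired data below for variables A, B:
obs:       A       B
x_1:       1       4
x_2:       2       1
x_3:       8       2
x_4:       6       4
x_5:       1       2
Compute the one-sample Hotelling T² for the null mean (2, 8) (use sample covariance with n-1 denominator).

Step 1 — sample mean vector:
  mean(A) = (1 + 2 + 8 + 6 + 1) / 5 = 18/5 = 3.6
  mean(B) = (4 + 1 + 2 + 4 + 2) / 5 = 13/5 = 2.6
  x̄ = (3.6, 2.6),  deviation x̄ - mu_0 = (3.6, 2.6) - (2, 8) = (1.6, -5.4).

Step 2 — sample covariance matrix, S[i,j] = (1/(n-1)) · Σ_k (x_{k,i} - mean_i) · (x_{k,j} - mean_j), divisor n-1 = 4:
  S[A,A] = ((-2.6)·(-2.6) + (-1.6)·(-1.6) + (4.4)·(4.4) + (2.4)·(2.4) + (-2.6)·(-2.6)) / 4 = 41.2/4 = 10.3
  S[A,B] = ((-2.6)·(1.4) + (-1.6)·(-1.6) + (4.4)·(-0.6) + (2.4)·(1.4) + (-2.6)·(-0.6)) / 4 = 1.2/4 = 0.3
  S[B,B] = ((1.4)·(1.4) + (-1.6)·(-1.6) + (-0.6)·(-0.6) + (1.4)·(1.4) + (-0.6)·(-0.6)) / 4 = 7.2/4 = 1.8
  S = [[10.3, 0.3],
 [0.3, 1.8]].

Step 3 — invert S. det(S) = 10.3·1.8 - (0.3)² = 18.45.
  S^{-1} = (1/det) · [[d, -b], [-b, a]] = [[0.0976, -0.0163],
 [-0.0163, 0.5583]].

Step 4 — quadratic form (x̄ - mu_0)^T · S^{-1} · (x̄ - mu_0):
  S^{-1} · (x̄ - mu_0) = (0.2439, -3.0407),
  (x̄ - mu_0)^T · [...] = (1.6)·(0.2439) + (-5.4)·(-3.0407) = 16.8098.

Step 5 — scale by n: T² = 5 · 16.8098 = 84.0488.

T² ≈ 84.0488


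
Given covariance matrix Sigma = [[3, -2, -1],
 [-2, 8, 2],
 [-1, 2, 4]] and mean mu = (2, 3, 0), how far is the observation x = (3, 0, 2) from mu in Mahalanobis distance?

Step 1 — centre the observation: (x - mu) = (1, -3, 2).

Step 2 — invert Sigma (cofactor / det for 3×3, or solve directly):
  Sigma^{-1} = [[0.4118, 0.0882, 0.0588],
 [0.0882, 0.1618, -0.0588],
 [0.0588, -0.0588, 0.2941]].

Step 3 — form the quadratic (x - mu)^T · Sigma^{-1} · (x - mu):
  Sigma^{-1} · (x - mu) = (0.2647, -0.5147, 0.8235).
  (x - mu)^T · [Sigma^{-1} · (x - mu)] = (1)·(0.2647) + (-3)·(-0.5147) + (2)·(0.8235) = 3.4559.

Step 4 — take square root: d = √(3.4559) ≈ 1.859.

d(x, mu) = √(3.4559) ≈ 1.859


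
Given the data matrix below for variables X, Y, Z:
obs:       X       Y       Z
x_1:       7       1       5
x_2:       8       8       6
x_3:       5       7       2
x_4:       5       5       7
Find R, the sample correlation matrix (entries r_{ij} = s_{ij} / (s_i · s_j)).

Step 1 — column means:
  mean(X) = (7 + 8 + 5 + 5) / 4 = 25/4 = 6.25
  mean(Y) = (1 + 8 + 7 + 5) / 4 = 21/4 = 5.25
  mean(Z) = (5 + 6 + 2 + 7) / 4 = 20/4 = 5

Step 2 — sample variances and covariances s[i,j] = (1/(n-1)) · Σ_k (x_{k,i} - mean_i) · (x_{k,j} - mean_j), with n-1 = 3:
  s[X,X] = ((0.75)·(0.75) + (1.75)·(1.75) + (-1.25)·(-1.25) + (-1.25)·(-1.25)) / 3 = 6.75/3 = 2.25
  s[X,Y] = ((0.75)·(-4.25) + (1.75)·(2.75) + (-1.25)·(1.75) + (-1.25)·(-0.25)) / 3 = -0.25/3 = -0.0833
  s[X,Z] = ((0.75)·(0) + (1.75)·(1) + (-1.25)·(-3) + (-1.25)·(2)) / 3 = 3/3 = 1
  s[Y,Y] = ((-4.25)·(-4.25) + (2.75)·(2.75) + (1.75)·(1.75) + (-0.25)·(-0.25)) / 3 = 28.75/3 = 9.5833
  s[Y,Z] = ((-4.25)·(0) + (2.75)·(1) + (1.75)·(-3) + (-0.25)·(2)) / 3 = -3/3 = -1
  s[Z,Z] = ((0)·(0) + (1)·(1) + (-3)·(-3) + (2)·(2)) / 3 = 14/3 = 4.6667
  Sample standard deviations s_i = √(s[i,i]):
  s(X) = √(2.25) = 1.5
  s(Y) = √(9.5833) = 3.0957
  s(Z) = √(4.6667) = 2.1602

Step 3 — r_{ij} = s_{ij} / (s_i · s_j):
  r[X,X] = 1 (diagonal).
  r[X,Y] = -0.0833 / (1.5 · 3.0957) = -0.0833 / 4.6435 = -0.0179
  r[X,Z] = 1 / (1.5 · 2.1602) = 1 / 3.2404 = 0.3086
  r[Y,Y] = 1 (diagonal).
  r[Y,Z] = -1 / (3.0957 · 2.1602) = -1 / 6.6875 = -0.1495
  r[Z,Z] = 1 (diagonal).

R is symmetric with unit diagonal. Assembling:

R = [[1, -0.0179, 0.3086],
 [-0.0179, 1, -0.1495],
 [0.3086, -0.1495, 1]]


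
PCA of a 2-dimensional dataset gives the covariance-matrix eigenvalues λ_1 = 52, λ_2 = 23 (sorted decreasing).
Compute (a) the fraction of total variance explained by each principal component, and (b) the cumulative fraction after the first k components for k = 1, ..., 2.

Step 1 — total variance = trace(Sigma) = Σ λ_i = 52 + 23 = 75.

Step 2 — fraction explained by component i = λ_i / Σ λ:
  PC1: 52/75 = 0.6933
  PC2: 23/75 = 0.3067

Step 3 — cumulative fraction after k components = (λ_1 + ... + λ_k) / Σ λ:
  k = 1: 52/75 = 0.6933
  k = 2: (52 + 23)/75 = 75/75 = 1

Summary (fraction, with percent):

explained: PC1 0.6933 (69.33%), PC2 0.3067 (30.67%);  cumulative: 0.6933, 1


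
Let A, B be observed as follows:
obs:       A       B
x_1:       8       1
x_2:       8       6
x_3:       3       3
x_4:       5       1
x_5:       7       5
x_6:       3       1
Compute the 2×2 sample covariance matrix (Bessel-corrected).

Step 1 — column means:
  mean(A) = (8 + 8 + 3 + 5 + 7 + 3) / 6 = 34/6 = 5.6667
  mean(B) = (1 + 6 + 3 + 1 + 5 + 1) / 6 = 17/6 = 2.8333

Step 2 — sample covariance S[i,j] = (1/(n-1)) · Σ_k (x_{k,i} - mean_i) · (x_{k,j} - mean_j), with n-1 = 5.
  S[A,A] = ((2.3333)·(2.3333) + (2.3333)·(2.3333) + (-2.6667)·(-2.6667) + (-0.6667)·(-0.6667) + (1.3333)·(1.3333) + (-2.6667)·(-2.6667)) / 5 = 27.3333/5 = 5.4667
  S[A,B] = ((2.3333)·(-1.8333) + (2.3333)·(3.1667) + (-2.6667)·(0.1667) + (-0.6667)·(-1.8333) + (1.3333)·(2.1667) + (-2.6667)·(-1.8333)) / 5 = 11.6667/5 = 2.3333
  S[B,B] = ((-1.8333)·(-1.8333) + (3.1667)·(3.1667) + (0.1667)·(0.1667) + (-1.8333)·(-1.8333) + (2.1667)·(2.1667) + (-1.8333)·(-1.8333)) / 5 = 24.8333/5 = 4.9667

S is symmetric (S[j,i] = S[i,j]). Assembling:

S = [[5.4667, 2.3333],
 [2.3333, 4.9667]]


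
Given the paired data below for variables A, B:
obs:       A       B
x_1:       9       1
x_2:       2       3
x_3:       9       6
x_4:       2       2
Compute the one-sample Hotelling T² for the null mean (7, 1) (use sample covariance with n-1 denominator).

Step 1 — sample mean vector:
  mean(A) = (9 + 2 + 9 + 2) / 4 = 22/4 = 5.5
  mean(B) = (1 + 3 + 6 + 2) / 4 = 12/4 = 3
  x̄ = (5.5, 3),  deviation x̄ - mu_0 = (5.5, 3) - (7, 1) = (-1.5, 2).

Step 2 — sample covariance matrix, S[i,j] = (1/(n-1)) · Σ_k (x_{k,i} - mean_i) · (x_{k,j} - mean_j), divisor n-1 = 3:
  S[A,A] = ((3.5)·(3.5) + (-3.5)·(-3.5) + (3.5)·(3.5) + (-3.5)·(-3.5)) / 3 = 49/3 = 16.3333
  S[A,B] = ((3.5)·(-2) + (-3.5)·(0) + (3.5)·(3) + (-3.5)·(-1)) / 3 = 7/3 = 2.3333
  S[B,B] = ((-2)·(-2) + (0)·(0) + (3)·(3) + (-1)·(-1)) / 3 = 14/3 = 4.6667
  S = [[16.3333, 2.3333],
 [2.3333, 4.6667]].

Step 3 — invert S. det(S) = 16.3333·4.6667 - (2.3333)² = 70.7778.
  S^{-1} = (1/det) · [[d, -b], [-b, a]] = [[0.0659, -0.033],
 [-0.033, 0.2308]].

Step 4 — quadratic form (x̄ - mu_0)^T · S^{-1} · (x̄ - mu_0):
  S^{-1} · (x̄ - mu_0) = (-0.1648, 0.511),
  (x̄ - mu_0)^T · [...] = (-1.5)·(-0.1648) + (2)·(0.511) = 1.2692.

Step 5 — scale by n: T² = 4 · 1.2692 = 5.0769.

T² ≈ 5.0769


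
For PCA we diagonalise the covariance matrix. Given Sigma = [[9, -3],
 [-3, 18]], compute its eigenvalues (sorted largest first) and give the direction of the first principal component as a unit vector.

Step 1 — characteristic polynomial of 2×2 Sigma:
  det(Sigma - λI) = λ² - trace · λ + det = 0.
  trace = 9 + 18 = 27, det = 9·18 - (-3)² = 153.
Step 2 — discriminant:
  Δ = trace² - 4·det = 729 - 612 = 117.
Step 3 — eigenvalues:
  λ = (trace ± √Δ)/2 = (27 ± 10.8167)/2,
  λ_1 = 18.9083,  λ_2 = 8.0917.

Step 4 — unit eigenvector for λ_1: solve (Sigma - λ_1 I)v = 0. First row:
  (9 - 18.9083)·v_x + (-3)·v_y = 0, i.e. (-9.9083)·v_x + (-3)·v_y = 0,
  so v ∝ (b, λ_1 - a) = (-3, 9.9083); multiply by -1 so the first entry is positive: u = (3, -9.9083).
  ||u|| = √((3)² + (-9.9083)²) = √(107.1749) ≈ 10.3525,
  v_1 = u/||u|| ≈ (0.2898, -0.9571) (||v_1|| = 1).

λ_1 = 18.9083,  λ_2 = 8.0917;  v_1 ≈ (0.2898, -0.9571)


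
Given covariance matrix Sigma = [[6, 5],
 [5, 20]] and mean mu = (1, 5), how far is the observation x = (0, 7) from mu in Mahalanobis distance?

Step 1 — centre the observation: (x - mu) = (-1, 2).

Step 2 — invert Sigma. det(Sigma) = 6·20 - (5)² = 95.
  Sigma^{-1} = (1/det) · [[d, -b], [-b, a]] = [[0.2105, -0.0526],
 [-0.0526, 0.0632]].

Step 3 — form the quadratic (x - mu)^T · Sigma^{-1} · (x - mu):
  Sigma^{-1} · (x - mu) = (-0.3158, 0.1789).
  (x - mu)^T · [Sigma^{-1} · (x - mu)] = (-1)·(-0.3158) + (2)·(0.1789) = 0.6737.

Step 4 — take square root: d = √(0.6737) ≈ 0.8208.

d(x, mu) = √(0.6737) ≈ 0.8208


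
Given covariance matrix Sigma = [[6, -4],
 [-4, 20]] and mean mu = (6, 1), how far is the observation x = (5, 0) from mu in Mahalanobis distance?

Step 1 — centre the observation: (x - mu) = (-1, -1).

Step 2 — invert Sigma. det(Sigma) = 6·20 - (-4)² = 104.
  Sigma^{-1} = (1/det) · [[d, -b], [-b, a]] = [[0.1923, 0.0385],
 [0.0385, 0.0577]].

Step 3 — form the quadratic (x - mu)^T · Sigma^{-1} · (x - mu):
  Sigma^{-1} · (x - mu) = (-0.2308, -0.0962).
  (x - mu)^T · [Sigma^{-1} · (x - mu)] = (-1)·(-0.2308) + (-1)·(-0.0962) = 0.3269.

Step 4 — take square root: d = √(0.3269) ≈ 0.5718.

d(x, mu) = √(0.3269) ≈ 0.5718


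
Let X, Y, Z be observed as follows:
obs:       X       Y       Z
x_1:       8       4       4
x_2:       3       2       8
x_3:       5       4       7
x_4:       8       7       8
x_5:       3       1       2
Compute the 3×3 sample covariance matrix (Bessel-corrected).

Step 1 — column means:
  mean(X) = (8 + 3 + 5 + 8 + 3) / 5 = 27/5 = 5.4
  mean(Y) = (4 + 2 + 4 + 7 + 1) / 5 = 18/5 = 3.6
  mean(Z) = (4 + 8 + 7 + 8 + 2) / 5 = 29/5 = 5.8

Step 2 — sample covariance S[i,j] = (1/(n-1)) · Σ_k (x_{k,i} - mean_i) · (x_{k,j} - mean_j), with n-1 = 4.
  S[X,X] = ((2.6)·(2.6) + (-2.4)·(-2.4) + (-0.4)·(-0.4) + (2.6)·(2.6) + (-2.4)·(-2.4)) / 4 = 25.2/4 = 6.3
  S[X,Y] = ((2.6)·(0.4) + (-2.4)·(-1.6) + (-0.4)·(0.4) + (2.6)·(3.4) + (-2.4)·(-2.6)) / 4 = 19.8/4 = 4.95
  S[X,Z] = ((2.6)·(-1.8) + (-2.4)·(2.2) + (-0.4)·(1.2) + (2.6)·(2.2) + (-2.4)·(-3.8)) / 4 = 4.4/4 = 1.1
  S[Y,Y] = ((0.4)·(0.4) + (-1.6)·(-1.6) + (0.4)·(0.4) + (3.4)·(3.4) + (-2.6)·(-2.6)) / 4 = 21.2/4 = 5.3
  S[Y,Z] = ((0.4)·(-1.8) + (-1.6)·(2.2) + (0.4)·(1.2) + (3.4)·(2.2) + (-2.6)·(-3.8)) / 4 = 13.6/4 = 3.4
  S[Z,Z] = ((-1.8)·(-1.8) + (2.2)·(2.2) + (1.2)·(1.2) + (2.2)·(2.2) + (-3.8)·(-3.8)) / 4 = 28.8/4 = 7.2

S is symmetric (S[j,i] = S[i,j]). Assembling:

S = [[6.3, 4.95, 1.1],
 [4.95, 5.3, 3.4],
 [1.1, 3.4, 7.2]]


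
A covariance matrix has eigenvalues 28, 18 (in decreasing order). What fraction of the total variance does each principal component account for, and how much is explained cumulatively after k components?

Step 1 — total variance = trace(Sigma) = Σ λ_i = 28 + 18 = 46.

Step 2 — fraction explained by component i = λ_i / Σ λ:
  PC1: 28/46 = 0.6087
  PC2: 18/46 = 0.3913

Step 3 — cumulative fraction after k components = (λ_1 + ... + λ_k) / Σ λ:
  k = 1: 28/46 = 0.6087
  k = 2: (28 + 18)/46 = 46/46 = 1

Summary (fraction, with percent):

explained: PC1 0.6087 (60.87%), PC2 0.3913 (39.13%);  cumulative: 0.6087, 1


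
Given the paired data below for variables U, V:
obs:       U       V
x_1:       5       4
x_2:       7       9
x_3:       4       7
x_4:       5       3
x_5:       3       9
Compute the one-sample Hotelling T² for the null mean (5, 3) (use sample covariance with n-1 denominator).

Step 1 — sample mean vector:
  mean(U) = (5 + 7 + 4 + 5 + 3) / 5 = 24/5 = 4.8
  mean(V) = (4 + 9 + 7 + 3 + 9) / 5 = 32/5 = 6.4
  x̄ = (4.8, 6.4),  deviation x̄ - mu_0 = (4.8, 6.4) - (5, 3) = (-0.2, 3.4).

Step 2 — sample covariance matrix, S[i,j] = (1/(n-1)) · Σ_k (x_{k,i} - mean_i) · (x_{k,j} - mean_j), divisor n-1 = 4:
  S[U,U] = ((0.2)·(0.2) + (2.2)·(2.2) + (-0.8)·(-0.8) + (0.2)·(0.2) + (-1.8)·(-1.8)) / 4 = 8.8/4 = 2.2
  S[U,V] = ((0.2)·(-2.4) + (2.2)·(2.6) + (-0.8)·(0.6) + (0.2)·(-3.4) + (-1.8)·(2.6)) / 4 = -0.6/4 = -0.15
  S[V,V] = ((-2.4)·(-2.4) + (2.6)·(2.6) + (0.6)·(0.6) + (-3.4)·(-3.4) + (2.6)·(2.6)) / 4 = 31.2/4 = 7.8
  S = [[2.2, -0.15],
 [-0.15, 7.8]].

Step 3 — invert S. det(S) = 2.2·7.8 - (-0.15)² = 17.1375.
  S^{-1} = (1/det) · [[d, -b], [-b, a]] = [[0.4551, 0.0088],
 [0.0088, 0.1284]].

Step 4 — quadratic form (x̄ - mu_0)^T · S^{-1} · (x̄ - mu_0):
  S^{-1} · (x̄ - mu_0) = (-0.0613, 0.4347),
  (x̄ - mu_0)^T · [...] = (-0.2)·(-0.0613) + (3.4)·(0.4347) = 1.4903.

Step 5 — scale by n: T² = 5 · 1.4903 = 7.4515.

T² ≈ 7.4515
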